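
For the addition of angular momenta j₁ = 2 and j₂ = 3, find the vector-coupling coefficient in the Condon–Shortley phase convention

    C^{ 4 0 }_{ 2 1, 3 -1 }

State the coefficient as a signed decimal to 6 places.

triangle: 1!·3!·5!/10! = 720/3628800
(j±m)!: 3!·1!·2!·4!·4!·4! = 165888
prefactor² = (2J+1)·Δ·N² = 10368/35
  k=0: +1/(0!·1!·1!·2!·2!·3!) = 1/24
  k=1: −1/(1!·0!·0!·1!·3!·4!) = -1/144
Σ = 5/144  ⇒  CG² = 10368/35·5/144² = 5/14
CG = +√(5/14) = +0.597614

+√(5/14) ≈ +0.597614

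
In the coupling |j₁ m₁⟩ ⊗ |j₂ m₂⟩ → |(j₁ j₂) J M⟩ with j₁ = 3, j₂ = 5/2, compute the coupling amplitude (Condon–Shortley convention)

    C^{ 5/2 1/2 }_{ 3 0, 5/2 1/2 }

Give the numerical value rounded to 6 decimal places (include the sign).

j₁+j₂−J=3  J+j₁−j₂=3  J−j₁+j₂=2  j₁+j₂+J+1=9
(j₁±m₁, j₂±m₂, J±M) = (3,3,3,2,3,2)
P² = 216/35
sum k=1..3:
  [1] −1/8 = -1/8
  [2] +1/4 = 1/4
  [3] −1/72 = -1/72
S = 1/9
C² = P²·S² = 8/105 ; C = +0.276026

+√(8/105) ≈ +0.276026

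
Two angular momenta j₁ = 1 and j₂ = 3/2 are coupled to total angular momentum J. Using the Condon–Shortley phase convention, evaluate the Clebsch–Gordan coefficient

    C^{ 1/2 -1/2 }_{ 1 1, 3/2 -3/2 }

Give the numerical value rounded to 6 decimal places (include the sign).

triangle: 2!×0!×1!/4! = 2/24
(j±m)!: 2!×0!×0!×3!×0!×1! = 12
prefactor² = (2J+1)×Δ×N² = 2
  k=0: +1/(0!×2!×0!×0!×0!×1!) = 1/2
Σ = 1/2  ⇒  CG² = 2×1/2² = 1/2
CG = +√(1/2) = +0.707107

+√(1/2) = +0.707107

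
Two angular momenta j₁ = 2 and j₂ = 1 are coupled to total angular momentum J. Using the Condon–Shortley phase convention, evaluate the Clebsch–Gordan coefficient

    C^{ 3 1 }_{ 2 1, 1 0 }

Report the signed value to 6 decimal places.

+√(8/15) = +0.730297

triangle: 0!×4!×2!/7! = 48/5040
(j±m)!: 3!×1!×1!×1!×4!×2! = 288
prefactor² = (2J+1)×Δ×N² = 96/5
  k=0: +1/(0!×0!×1!×1!×3!×1!) = 1/6
Σ = 1/6  ⇒  CG² = 96/5×1/6² = 8/15
CG = +√(8/15) = +0.730297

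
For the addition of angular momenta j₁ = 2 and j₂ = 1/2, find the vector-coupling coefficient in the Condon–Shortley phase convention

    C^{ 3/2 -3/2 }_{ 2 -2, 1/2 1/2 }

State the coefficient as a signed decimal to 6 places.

√[4·1!3!0!/5! · 0!4!1!0!0!3!] = √(144/5)
  +(−1)^1/∏(1,0,3,0,0,0)! = -1/6  (running -1/6)
⟨..|..⟩ = √(144/5)·(-1/6) = -0.894427

−√(4/5) ≈ -0.894427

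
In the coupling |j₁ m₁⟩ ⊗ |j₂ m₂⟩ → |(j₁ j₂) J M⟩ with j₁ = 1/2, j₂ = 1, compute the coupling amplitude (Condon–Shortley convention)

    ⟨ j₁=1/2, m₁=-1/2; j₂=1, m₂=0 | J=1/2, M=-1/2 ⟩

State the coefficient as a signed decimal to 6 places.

j₁+j₂−J=1  J+j₁−j₂=0  J−j₁+j₂=1  j₁+j₂+J+1=3
(j₁±m₁, j₂±m₂, J±M) = (0,1,1,1,0,1)
P² = 1/3
sum k=1..1:
  [1] −1/1 = -1
S = -1
C² = P²·S² = 1/3 ; C = -0.577350

-0.577350  (= −√(1/3))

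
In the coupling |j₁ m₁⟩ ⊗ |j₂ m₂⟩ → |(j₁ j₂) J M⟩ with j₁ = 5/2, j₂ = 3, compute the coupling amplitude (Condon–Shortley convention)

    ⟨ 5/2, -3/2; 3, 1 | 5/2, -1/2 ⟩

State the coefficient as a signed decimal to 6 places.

+0.169031

j₁+j₂−J=3  J+j₁−j₂=2  J−j₁+j₂=3  j₁+j₂+J+1=9
(j₁±m₁, j₂±m₂, J±M) = (1,4,4,2,2,3)
P² = 576/35
sum k=2..3:
  [2] +1/8 = 1/8
  [3] −1/12 = -1/12
S = 1/24
C² = P²·S² = 1/35 ; C = +0.169031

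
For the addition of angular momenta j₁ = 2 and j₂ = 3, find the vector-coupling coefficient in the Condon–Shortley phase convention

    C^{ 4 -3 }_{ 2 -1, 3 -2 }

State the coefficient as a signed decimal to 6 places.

+√(1/20) = +0.223607

j₁+j₂−J=1  J+j₁−j₂=3  J−j₁+j₂=5  j₁+j₂+J+1=10
(j₁±m₁, j₂±m₂, J±M) = (1,3,1,5,1,7)
P² = 6480
sum k=0..1:
  [0] +1/144 = 1/144
  [1] −1/240 = -1/240
S = 1/360
C² = P²·S² = 1/20 ; C = +0.223607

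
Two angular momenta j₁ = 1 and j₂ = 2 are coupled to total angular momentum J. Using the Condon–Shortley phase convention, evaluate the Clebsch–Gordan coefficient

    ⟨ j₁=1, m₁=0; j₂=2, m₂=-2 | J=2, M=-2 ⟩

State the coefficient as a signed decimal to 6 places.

+√(2/3) = +0.816497

triangle: 1!*1!*3!/6! = 6/720
(j±m)!: 1!*1!*0!*4!*0!*4! = 576
prefactor² = (2J+1)*Δ*N² = 24
  k=0: +1/(0!*1!*1!*0!*0!*3!) = 1/6
Σ = 1/6  ⇒  CG² = 24*1/6² = 2/3
CG = +√(2/3) = +0.816497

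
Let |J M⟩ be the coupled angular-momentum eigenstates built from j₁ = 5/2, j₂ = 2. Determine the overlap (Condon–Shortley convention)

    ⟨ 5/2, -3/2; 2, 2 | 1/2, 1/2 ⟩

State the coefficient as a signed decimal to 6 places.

triangle: 4!·1!·0!/6! = 24/720
(j±m)!: 1!·4!·4!·0!·1!·0! = 576
prefactor² = (2J+1)·Δ·N² = 192/5
  k=4: +1/(4!·0!·0!·0!·1!·0!) = 1/24
Σ = 1/24  ⇒  CG² = 192/5·1/24² = 1/15
CG = +√(1/15) = +0.258199

+√(1/15) ≈ +0.258199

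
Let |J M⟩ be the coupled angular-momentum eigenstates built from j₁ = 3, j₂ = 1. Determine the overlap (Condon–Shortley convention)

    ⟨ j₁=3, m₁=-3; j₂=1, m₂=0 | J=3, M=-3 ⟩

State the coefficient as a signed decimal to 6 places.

-0.866025  (= −√(3/4))

√[7·1!5!1!/8! · 0!6!1!1!0!6!] = √(10800)
  +(−1)^1/∏(1,0,5,0,0,1)! = -1/120  (running -1/120)
⟨..|..⟩ = √(10800)·(-1/120) = -0.866025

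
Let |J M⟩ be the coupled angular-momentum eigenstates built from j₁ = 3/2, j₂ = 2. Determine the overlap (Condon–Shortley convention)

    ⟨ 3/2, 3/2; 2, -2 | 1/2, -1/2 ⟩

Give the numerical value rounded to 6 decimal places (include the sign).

+√(2/5) ≈ +0.632456

j₁+j₂−J=3  J+j₁−j₂=0  J−j₁+j₂=1  j₁+j₂+J+1=5
(j₁±m₁, j₂±m₂, J±M) = (3,0,0,4,0,1)
P² = 72/5
sum k=0..0:
  [0] +1/6 = 1/6
S = 1/6
C² = P²·S² = 2/5 ; C = +0.632456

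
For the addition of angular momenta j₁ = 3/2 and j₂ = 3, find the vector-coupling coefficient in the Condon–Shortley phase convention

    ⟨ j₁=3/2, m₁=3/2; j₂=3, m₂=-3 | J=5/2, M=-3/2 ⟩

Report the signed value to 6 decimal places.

+√(9/28) ≈ +0.566947

√[6·2!1!4!/8! · 3!0!0!6!1!4!] = √(5184/7)
  +(−1)^0/∏(0,2,0,0,1,4)! = 1/48  (running 1/48)
⟨..|..⟩ = √(5184/7)·(1/48) = +0.566947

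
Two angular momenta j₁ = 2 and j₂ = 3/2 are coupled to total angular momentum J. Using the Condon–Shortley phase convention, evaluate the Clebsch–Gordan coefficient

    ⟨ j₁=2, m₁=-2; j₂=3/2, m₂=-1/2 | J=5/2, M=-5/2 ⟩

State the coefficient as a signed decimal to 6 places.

√[6·1!3!2!/7! · 0!4!1!2!0!5!] = √(576/7)
  +(−1)^1/∏(1,0,3,0,0,2)! = -1/12  (running -1/12)
⟨..|..⟩ = √(576/7)·(-1/12) = -0.755929

−√(4/7) ≈ -0.755929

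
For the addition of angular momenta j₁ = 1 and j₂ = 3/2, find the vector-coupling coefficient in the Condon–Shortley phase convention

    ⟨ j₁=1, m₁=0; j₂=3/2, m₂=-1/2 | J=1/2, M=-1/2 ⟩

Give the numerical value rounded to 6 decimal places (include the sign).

√[2·2!0!1!/4! · 1!1!1!2!0!1!] = √(1/3)
  +(−1)^1/∏(1,1,0,0,0,1)! = -1  (running -1)
⟨..|..⟩ = √(1/3)·(-1) = -0.577350

-0.577350  (= −√(1/3))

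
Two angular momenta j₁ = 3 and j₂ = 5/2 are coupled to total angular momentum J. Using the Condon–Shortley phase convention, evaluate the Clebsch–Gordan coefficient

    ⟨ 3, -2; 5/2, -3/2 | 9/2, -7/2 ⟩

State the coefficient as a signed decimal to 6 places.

-0.100504  (= −√(1/99))

√[10·1!5!4!/11! · 1!5!1!4!1!8!] = √(921600/11)
  +(−1)^0/∏(0,1,5,1,0,3)! = 1/720  (running 1/720)
  +(−1)^1/∏(1,0,4,0,1,4)! = -1/576  (running -1/2880)
⟨..|..⟩ = √(921600/11)·(-1/2880) = -0.100504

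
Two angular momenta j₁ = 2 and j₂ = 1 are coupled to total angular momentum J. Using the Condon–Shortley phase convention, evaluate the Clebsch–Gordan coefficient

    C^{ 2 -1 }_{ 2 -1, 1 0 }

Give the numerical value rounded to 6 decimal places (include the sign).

-0.408248

triangle: 1!×3!×1!/6! = 6/720
(j±m)!: 1!×3!×1!×1!×1!×3! = 36
prefactor² = (2J+1)×Δ×N² = 3/2
  k=0: +1/(0!×1!×3!×1!×0!×0!) = 1/6
  k=1: −1/(1!×0!×2!×0!×1!×1!) = -1/2
Σ = -1/3  ⇒  CG² = 3/2×(-1/3)² = 1/6
CG = −√(1/6) = -0.408248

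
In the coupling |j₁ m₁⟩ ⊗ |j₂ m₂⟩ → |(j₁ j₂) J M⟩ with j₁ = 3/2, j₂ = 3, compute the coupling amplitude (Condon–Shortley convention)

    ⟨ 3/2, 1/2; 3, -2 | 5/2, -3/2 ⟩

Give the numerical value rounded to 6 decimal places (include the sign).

j₁+j₂−J=2  J+j₁−j₂=1  J−j₁+j₂=4  j₁+j₂+J+1=8
(j₁±m₁, j₂±m₂, J±M) = (2,1,1,5,1,4)
P² = 288/7
sum k=0..1:
  [0] +1/12 = 1/12
  [1] −1/24 = -1/24
S = 1/24
C² = P²·S² = 1/14 ; C = +0.267261

+√(1/14) ≈ +0.267261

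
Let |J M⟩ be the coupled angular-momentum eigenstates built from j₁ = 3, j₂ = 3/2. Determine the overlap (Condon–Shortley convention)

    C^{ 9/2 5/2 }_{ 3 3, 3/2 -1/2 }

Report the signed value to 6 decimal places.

+0.288675  (= +√(1/12))

j₁+j₂−J=0  J+j₁−j₂=6  J−j₁+j₂=3  j₁+j₂+J+1=10
(j₁±m₁, j₂±m₂, J±M) = (6,0,1,2,7,2)
P² = 172800
sum k=0..0:
  [0] +1/1440 = 1/1440
S = 1/1440
C² = P²·S² = 1/12 ; C = +0.288675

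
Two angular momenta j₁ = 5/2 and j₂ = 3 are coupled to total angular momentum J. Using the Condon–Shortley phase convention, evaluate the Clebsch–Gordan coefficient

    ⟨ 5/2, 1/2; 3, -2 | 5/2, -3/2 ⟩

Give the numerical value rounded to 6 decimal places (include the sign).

−√(1/14) = -0.267261

j₁+j₂−J=3  J+j₁−j₂=2  J−j₁+j₂=3  j₁+j₂+J+1=9
(j₁±m₁, j₂±m₂, J±M) = (3,2,1,5,1,4)
P² = 288/7
sum k=0..1:
  [0] +1/24 = 1/24
  [1] −1/12 = -1/12
S = -1/24
C² = P²·S² = 1/14 ; C = -0.267261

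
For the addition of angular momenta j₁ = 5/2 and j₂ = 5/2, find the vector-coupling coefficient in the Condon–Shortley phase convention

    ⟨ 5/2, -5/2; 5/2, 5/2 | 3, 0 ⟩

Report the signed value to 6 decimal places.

+√(5/36) ≈ +0.372678

√[7·2!3!3!/9! · 0!5!5!0!3!3!] = √(720)
  +(−1)^2/∏(2,0,3,3,0,0)! = 1/72  (running 1/72)
⟨..|..⟩ = √(720)·(1/72) = +0.372678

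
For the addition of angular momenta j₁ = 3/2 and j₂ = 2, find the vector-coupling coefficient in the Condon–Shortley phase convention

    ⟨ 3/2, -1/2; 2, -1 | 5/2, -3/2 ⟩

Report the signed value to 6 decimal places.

j₁+j₂−J=1  J+j₁−j₂=2  J−j₁+j₂=3  j₁+j₂+J+1=7
(j₁±m₁, j₂±m₂, J±M) = (1,2,1,3,1,4)
P² = 144/35
sum k=0..1:
  [0] +1/4 = 1/4
  [1] −1/6 = -1/6
S = 1/12
C² = P²·S² = 1/35 ; C = +0.169031

+0.169031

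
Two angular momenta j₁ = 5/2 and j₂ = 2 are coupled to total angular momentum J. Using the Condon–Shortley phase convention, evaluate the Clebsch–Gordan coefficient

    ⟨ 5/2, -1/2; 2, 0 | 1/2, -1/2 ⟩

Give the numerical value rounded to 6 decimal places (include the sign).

j₁+j₂−J=4  J+j₁−j₂=1  J−j₁+j₂=0  j₁+j₂+J+1=6
(j₁±m₁, j₂±m₂, J±M) = (2,3,2,2,0,1)
P² = 16/5
sum k=2..2:
  [2] +1/4 = 1/4
S = 1/4
C² = P²·S² = 1/5 ; C = +0.447214

+√(1/5) = +0.447214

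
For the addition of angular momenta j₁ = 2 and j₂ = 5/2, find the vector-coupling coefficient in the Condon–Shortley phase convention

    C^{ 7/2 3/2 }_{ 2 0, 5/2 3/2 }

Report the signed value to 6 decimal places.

-0.534522  (= −√(2/7))

√[8·1!3!4!/9! · 2!2!4!1!5!2!] = √(512/7)
  +(−1)^0/∏(0,1,2,4,1,0)! = 1/48  (running 1/48)
  +(−1)^1/∏(1,0,1,3,2,1)! = -1/12  (running -1/16)
⟨..|..⟩ = √(512/7)·(-1/16) = -0.534522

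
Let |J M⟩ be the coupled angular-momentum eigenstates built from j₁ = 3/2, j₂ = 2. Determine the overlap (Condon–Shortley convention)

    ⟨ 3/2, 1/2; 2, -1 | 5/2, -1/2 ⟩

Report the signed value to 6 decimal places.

√[6·1!2!3!/7! · 2!1!1!3!2!3!] = √(72/35)
  +(−1)^0/∏(0,1,1,1,1,2)! = 1/2  (running 1/2)
  +(−1)^1/∏(1,0,0,0,2,3)! = -1/12  (running 5/12)
⟨..|..⟩ = √(72/35)·(5/12) = +0.597614

+0.597614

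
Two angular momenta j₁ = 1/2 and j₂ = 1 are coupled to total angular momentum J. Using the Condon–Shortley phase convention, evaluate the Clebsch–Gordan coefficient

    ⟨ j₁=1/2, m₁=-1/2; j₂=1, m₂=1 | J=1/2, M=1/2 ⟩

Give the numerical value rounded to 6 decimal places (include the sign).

j₁+j₂−J=1  J+j₁−j₂=0  J−j₁+j₂=1  j₁+j₂+J+1=3
(j₁±m₁, j₂±m₂, J±M) = (0,1,2,0,1,0)
P² = 2/3
sum k=1..1:
  [1] −1/1 = -1
S = -1
C² = P²·S² = 2/3 ; C = -0.816497

−√(2/3) ≈ -0.816497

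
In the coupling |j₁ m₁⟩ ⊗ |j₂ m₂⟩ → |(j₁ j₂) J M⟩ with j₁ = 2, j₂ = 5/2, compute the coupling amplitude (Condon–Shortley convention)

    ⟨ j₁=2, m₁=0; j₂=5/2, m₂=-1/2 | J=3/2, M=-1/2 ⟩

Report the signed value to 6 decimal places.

√[4·3!1!2!/7! · 2!2!2!3!1!2!] = √(32/35)
  +(−1)^1/∏(1,2,1,1,0,1)! = -1/2  (running -1/2)
  +(−1)^2/∏(2,1,0,0,1,2)! = 1/4  (running -1/4)
⟨..|..⟩ = √(32/35)·(-1/4) = -0.239046

-0.239046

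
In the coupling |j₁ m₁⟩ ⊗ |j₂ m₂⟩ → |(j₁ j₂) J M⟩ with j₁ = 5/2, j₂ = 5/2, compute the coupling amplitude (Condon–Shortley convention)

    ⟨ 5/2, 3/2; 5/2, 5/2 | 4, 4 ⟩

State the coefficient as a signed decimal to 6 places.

-0.707107

√[9·1!4!4!/10! · 4!1!5!0!8!0!] = √(165888)
  +(−1)^1/∏(1,0,0,4,4,0)! = -1/576  (running -1/576)
⟨..|..⟩ = √(165888)·(-1/576) = -0.707107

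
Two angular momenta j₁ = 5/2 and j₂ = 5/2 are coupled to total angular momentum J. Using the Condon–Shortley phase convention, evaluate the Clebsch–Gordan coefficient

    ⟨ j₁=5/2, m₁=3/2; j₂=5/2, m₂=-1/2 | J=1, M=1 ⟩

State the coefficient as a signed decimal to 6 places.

−√(8/35) = -0.478091

j₁+j₂−J=4  J+j₁−j₂=1  J−j₁+j₂=1  j₁+j₂+J+1=7
(j₁±m₁, j₂±m₂, J±M) = (4,1,2,3,2,0)
P² = 288/35
sum k=1..1:
  [1] −1/6 = -1/6
S = -1/6
C² = P²·S² = 8/35 ; C = -0.478091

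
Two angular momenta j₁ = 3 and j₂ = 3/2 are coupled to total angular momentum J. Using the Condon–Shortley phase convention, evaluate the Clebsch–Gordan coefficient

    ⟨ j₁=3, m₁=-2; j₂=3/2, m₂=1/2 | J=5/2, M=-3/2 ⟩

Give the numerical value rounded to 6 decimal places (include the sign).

+0.267261

√[6·2!4!1!/8! · 1!5!2!1!1!4!] = √(288/7)
  +(−1)^1/∏(1,1,4,1,0,0)! = -1/24  (running -1/24)
  +(−1)^2/∏(2,0,3,0,1,1)! = 1/12  (running 1/24)
⟨..|..⟩ = √(288/7)·(1/24) = +0.267261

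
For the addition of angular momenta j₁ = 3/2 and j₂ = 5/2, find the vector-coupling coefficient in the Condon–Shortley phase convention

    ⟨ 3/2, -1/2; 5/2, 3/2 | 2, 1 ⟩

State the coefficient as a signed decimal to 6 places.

+√(1/42) = +0.154303

triangle: 2!×1!×3!/7! = 12/5040
(j±m)!: 1!×2!×4!×1!×3!×1! = 288
prefactor² = (2J+1)×Δ×N² = 24/7
  k=1: −1/(1!×1!×1!×3!×0!×0!) = -1/6
  k=2: +1/(2!×0!×0!×2!×1!×1!) = 1/4
Σ = 1/12  ⇒  CG² = 24/7×1/12² = 1/42
CG = +√(1/42) = +0.154303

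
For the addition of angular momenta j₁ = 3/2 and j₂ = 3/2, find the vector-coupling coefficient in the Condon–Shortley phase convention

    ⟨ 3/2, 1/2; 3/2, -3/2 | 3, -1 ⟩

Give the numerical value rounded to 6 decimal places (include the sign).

√[7·0!3!3!/7! · 2!1!0!3!2!4!] = √(144/5)
  +(−1)^0/∏(0,0,1,0,2,3)! = 1/12  (running 1/12)
⟨..|..⟩ = √(144/5)·(1/12) = +0.447214

+0.447214  (= +√(1/5))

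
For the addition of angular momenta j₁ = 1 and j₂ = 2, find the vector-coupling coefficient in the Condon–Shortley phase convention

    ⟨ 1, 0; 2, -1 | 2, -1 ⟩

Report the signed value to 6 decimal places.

j₁+j₂−J=1  J+j₁−j₂=1  J−j₁+j₂=3  j₁+j₂+J+1=6
(j₁±m₁, j₂±m₂, J±M) = (1,1,1,3,1,3)
P² = 3/2
sum k=0..1:
  [0] +1/2 = 1/2
  [1] −1/6 = -1/6
S = 1/3
C² = P²·S² = 1/6 ; C = +0.408248

+0.408248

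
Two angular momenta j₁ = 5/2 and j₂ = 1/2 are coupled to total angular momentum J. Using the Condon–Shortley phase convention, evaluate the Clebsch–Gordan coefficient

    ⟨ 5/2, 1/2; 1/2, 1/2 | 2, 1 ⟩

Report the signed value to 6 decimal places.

-0.577350

triangle: 1!*4!*0!/6! = 24/720
(j±m)!: 3!*2!*1!*0!*3!*1! = 72
prefactor² = (2J+1)*Δ*N² = 12
  k=1: −1/(1!*0!*1!*0!*3!*0!) = -1/6
Σ = -1/6  ⇒  CG² = 12*(-1/6)² = 1/3
CG = −√(1/3) = -0.577350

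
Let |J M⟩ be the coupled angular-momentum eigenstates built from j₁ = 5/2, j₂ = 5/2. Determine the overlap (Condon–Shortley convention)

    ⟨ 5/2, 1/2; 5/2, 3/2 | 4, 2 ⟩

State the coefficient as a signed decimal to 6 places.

-0.422577  (= −√(5/28))

triangle: 1!*4!*4!/10! = 576/3628800
(j±m)!: 3!*2!*4!*1!*6!*2! = 414720
prefactor² = (2J+1)*Δ*N² = 20736/35
  k=0: +1/(0!*1!*2!*4!*2!*0!) = 1/96
  k=1: −1/(1!*0!*1!*3!*3!*1!) = -1/36
Σ = -5/288  ⇒  CG² = 20736/35*(-5/288)² = 5/28
CG = −√(5/28) = -0.422577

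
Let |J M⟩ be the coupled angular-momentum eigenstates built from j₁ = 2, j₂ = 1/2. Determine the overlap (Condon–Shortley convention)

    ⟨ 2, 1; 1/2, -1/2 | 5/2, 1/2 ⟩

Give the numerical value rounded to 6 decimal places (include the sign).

√[6·0!4!1!/6! · 3!1!0!1!3!2!] = √(72/5)
  +(−1)^0/∏(0,0,1,0,3,1)! = 1/6  (running 1/6)
⟨..|..⟩ = √(72/5)·(1/6) = +0.632456

+0.632456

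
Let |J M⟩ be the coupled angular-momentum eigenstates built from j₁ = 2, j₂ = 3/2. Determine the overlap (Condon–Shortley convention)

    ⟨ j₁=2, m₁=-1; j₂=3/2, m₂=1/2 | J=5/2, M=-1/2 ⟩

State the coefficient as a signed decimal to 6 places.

√[6·1!3!2!/7! · 1!3!2!1!2!3!] = √(72/35)
  +(−1)^0/∏(0,1,3,2,0,0)! = 1/12  (running 1/12)
  +(−1)^1/∏(1,0,2,1,1,1)! = -1/2  (running -5/12)
⟨..|..⟩ = √(72/35)·(-5/12) = -0.597614

−√(5/14) = -0.597614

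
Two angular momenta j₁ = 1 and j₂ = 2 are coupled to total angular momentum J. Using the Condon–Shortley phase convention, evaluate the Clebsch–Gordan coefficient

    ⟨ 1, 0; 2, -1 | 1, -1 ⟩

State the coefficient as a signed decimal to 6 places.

−√(3/10) = -0.547723

j₁+j₂−J=2  J+j₁−j₂=0  J−j₁+j₂=2  j₁+j₂+J+1=5
(j₁±m₁, j₂±m₂, J±M) = (1,1,1,3,0,2)
P² = 6/5
sum k=1..1:
  [1] −1/2 = -1/2
S = -1/2
C² = P²·S² = 3/10 ; C = -0.547723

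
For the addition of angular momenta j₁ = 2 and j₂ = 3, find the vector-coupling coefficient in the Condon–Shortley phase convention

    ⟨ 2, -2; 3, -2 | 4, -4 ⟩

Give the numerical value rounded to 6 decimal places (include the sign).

j₁+j₂−J=1  J+j₁−j₂=3  J−j₁+j₂=5  j₁+j₂+J+1=10
(j₁±m₁, j₂±m₂, J±M) = (0,4,1,5,0,8)
P² = 207360
sum k=1..1:
  [1] −1/720 = -1/720
S = -1/720
C² = P²·S² = 2/5 ; C = -0.632456

-0.632456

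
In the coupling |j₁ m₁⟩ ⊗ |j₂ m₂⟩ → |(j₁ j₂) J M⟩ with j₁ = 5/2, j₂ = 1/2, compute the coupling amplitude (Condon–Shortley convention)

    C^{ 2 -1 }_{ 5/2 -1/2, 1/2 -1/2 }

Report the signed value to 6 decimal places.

j₁+j₂−J=1  J+j₁−j₂=4  J−j₁+j₂=0  j₁+j₂+J+1=6
(j₁±m₁, j₂±m₂, J±M) = (2,3,0,1,1,3)
P² = 12
sum k=0..0:
  [0] +1/6 = 1/6
S = 1/6
C² = P²·S² = 1/3 ; C = +0.577350

+0.577350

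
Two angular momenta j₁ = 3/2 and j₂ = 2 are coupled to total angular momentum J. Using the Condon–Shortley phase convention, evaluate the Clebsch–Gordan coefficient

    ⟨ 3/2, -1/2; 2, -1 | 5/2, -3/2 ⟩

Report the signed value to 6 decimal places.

+0.169031

triangle: 1!×2!×3!/7! = 12/5040
(j±m)!: 1!×2!×1!×3!×1!×4! = 288
prefactor² = (2J+1)×Δ×N² = 144/35
  k=0: +1/(0!×1!×2!×1!×0!×2!) = 1/4
  k=1: −1/(1!×0!×1!×0!×1!×3!) = -1/6
Σ = 1/12  ⇒  CG² = 144/35×1/12² = 1/35
CG = +√(1/35) = +0.169031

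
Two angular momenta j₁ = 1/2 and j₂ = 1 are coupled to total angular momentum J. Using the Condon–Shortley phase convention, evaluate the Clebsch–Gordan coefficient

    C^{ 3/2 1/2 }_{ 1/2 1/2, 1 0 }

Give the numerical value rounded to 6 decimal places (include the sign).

triangle: 0!×1!×2!/4! = 2/24
(j±m)!: 1!×0!×1!×1!×2!×1! = 2
prefactor² = (2J+1)×Δ×N² = 2/3
  k=0: +1/(0!×0!×0!×1!×1!×1!) = 1
Σ = 1  ⇒  CG² = 2/3×1² = 2/3
CG = +√(2/3) = +0.816497

+0.816497  (= +√(2/3))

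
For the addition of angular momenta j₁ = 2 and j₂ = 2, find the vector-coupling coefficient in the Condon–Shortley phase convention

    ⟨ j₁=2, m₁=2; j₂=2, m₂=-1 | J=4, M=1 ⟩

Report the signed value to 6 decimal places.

+√(1/14) ≈ +0.267261

triangle: 0!·4!·4!/9! = 576/362880
(j±m)!: 4!·0!·1!·3!·5!·3! = 103680
prefactor² = (2J+1)·Δ·N² = 10368/7
  k=0: +1/(0!·0!·0!·1!·4!·3!) = 1/144
Σ = 1/144  ⇒  CG² = 10368/7·1/144² = 1/14
CG = +√(1/14) = +0.267261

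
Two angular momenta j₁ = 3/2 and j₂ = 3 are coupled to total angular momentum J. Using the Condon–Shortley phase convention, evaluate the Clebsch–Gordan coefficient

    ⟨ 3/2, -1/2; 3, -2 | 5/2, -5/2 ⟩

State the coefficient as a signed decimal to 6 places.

−√(5/14) = -0.597614

j₁+j₂−J=2  J+j₁−j₂=1  J−j₁+j₂=4  j₁+j₂+J+1=8
(j₁±m₁, j₂±m₂, J±M) = (1,2,1,5,0,5)
P² = 1440/7
sum k=1..1:
  [1] −1/24 = -1/24
S = -1/24
C² = P²·S² = 5/14 ; C = -0.597614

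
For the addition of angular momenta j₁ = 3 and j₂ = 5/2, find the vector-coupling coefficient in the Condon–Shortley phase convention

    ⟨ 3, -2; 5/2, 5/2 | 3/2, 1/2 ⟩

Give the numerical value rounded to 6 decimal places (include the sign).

+√(5/21) = +0.487950

j₁+j₂−J=4  J+j₁−j₂=2  J−j₁+j₂=1  j₁+j₂+J+1=8
(j₁±m₁, j₂±m₂, J±M) = (1,5,5,0,2,1)
P² = 960/7
sum k=4..4:
  [4] +1/24 = 1/24
S = 1/24
C² = P²·S² = 5/21 ; C = +0.487950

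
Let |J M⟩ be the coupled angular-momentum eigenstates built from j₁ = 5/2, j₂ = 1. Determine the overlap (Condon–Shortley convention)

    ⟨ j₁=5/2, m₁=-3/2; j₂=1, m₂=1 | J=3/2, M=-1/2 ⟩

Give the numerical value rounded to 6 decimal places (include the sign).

+0.632456  (= +√(2/5))

triangle: 2!×3!×0!/6! = 12/720
(j±m)!: 1!×4!×2!×0!×1!×2! = 96
prefactor² = (2J+1)×Δ×N² = 32/5
  k=2: +1/(2!×0!×2!×0!×1!×0!) = 1/4
Σ = 1/4  ⇒  CG² = 32/5×1/4² = 2/5
CG = +√(2/5) = +0.632456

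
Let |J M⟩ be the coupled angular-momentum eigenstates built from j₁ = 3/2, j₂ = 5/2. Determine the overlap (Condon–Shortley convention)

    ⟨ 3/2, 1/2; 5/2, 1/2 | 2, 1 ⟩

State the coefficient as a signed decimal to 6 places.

-0.545545

√[5·2!1!3!/7! · 2!1!3!2!3!1!] = √(12/7)
  +(−1)^0/∏(0,2,1,3,0,0)! = 1/12  (running 1/12)
  +(−1)^1/∏(1,1,0,2,1,1)! = -1/2  (running -5/12)
⟨..|..⟩ = √(12/7)·(-5/12) = -0.545545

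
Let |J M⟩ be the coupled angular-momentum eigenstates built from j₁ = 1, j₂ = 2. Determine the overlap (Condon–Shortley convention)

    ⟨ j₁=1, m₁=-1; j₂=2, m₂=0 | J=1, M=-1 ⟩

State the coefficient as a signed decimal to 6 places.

√[3·2!0!2!/5! · 0!2!2!2!0!2!] = √(8/5)
  +(−1)^2/∏(2,0,0,0,0,2)! = 1/4  (running 1/4)
⟨..|..⟩ = √(8/5)·(1/4) = +0.316228

+0.316228  (= +√(1/10))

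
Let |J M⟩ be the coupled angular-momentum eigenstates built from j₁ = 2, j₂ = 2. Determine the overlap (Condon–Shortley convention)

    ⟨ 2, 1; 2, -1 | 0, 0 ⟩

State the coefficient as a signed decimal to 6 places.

-0.447214  (= −√(1/5))

j₁+j₂−J=4  J+j₁−j₂=0  J−j₁+j₂=0  j₁+j₂+J+1=5
(j₁±m₁, j₂±m₂, J±M) = (3,1,1,3,0,0)
P² = 36/5
sum k=1..1:
  [1] −1/6 = -1/6
S = -1/6
C² = P²·S² = 1/5 ; C = -0.447214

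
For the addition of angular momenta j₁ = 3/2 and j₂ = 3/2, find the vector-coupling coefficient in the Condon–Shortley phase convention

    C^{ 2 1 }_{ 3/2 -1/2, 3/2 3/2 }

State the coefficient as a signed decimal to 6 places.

triangle: 1!×2!×2!/6! = 4/720
(j±m)!: 1!×2!×3!×0!×3!×1! = 72
prefactor² = (2J+1)×Δ×N² = 2
  k=1: −1/(1!×0!×1!×2!×1!×0!) = -1/2
Σ = -1/2  ⇒  CG² = 2×(-1/2)² = 1/2
CG = −√(1/2) = -0.707107

-0.707107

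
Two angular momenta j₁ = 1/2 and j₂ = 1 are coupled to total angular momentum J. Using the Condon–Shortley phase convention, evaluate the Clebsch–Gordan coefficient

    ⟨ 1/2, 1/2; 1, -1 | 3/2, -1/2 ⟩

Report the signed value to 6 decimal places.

+0.577350

triangle: 0!·1!·2!/4! = 2/24
(j±m)!: 1!·0!·0!·2!·1!·2! = 4
prefactor² = (2J+1)·Δ·N² = 4/3
  k=0: +1/(0!·0!·0!·0!·1!·2!) = 1/2
Σ = 1/2  ⇒  CG² = 4/3·1/2² = 1/3
CG = +√(1/3) = +0.577350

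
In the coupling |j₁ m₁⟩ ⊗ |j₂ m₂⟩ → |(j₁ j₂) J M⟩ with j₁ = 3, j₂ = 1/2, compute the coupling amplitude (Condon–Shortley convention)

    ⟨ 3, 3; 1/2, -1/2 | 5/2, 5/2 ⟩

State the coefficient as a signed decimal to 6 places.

triangle: 1!*5!*0!/7! = 120/5040
(j±m)!: 6!*0!*0!*1!*5!*0! = 86400
prefactor² = (2J+1)*Δ*N² = 86400/7
  k=0: +1/(0!*1!*0!*0!*5!*0!) = 1/120
Σ = 1/120  ⇒  CG² = 86400/7*1/120² = 6/7
CG = +√(6/7) = +0.925820

+0.925820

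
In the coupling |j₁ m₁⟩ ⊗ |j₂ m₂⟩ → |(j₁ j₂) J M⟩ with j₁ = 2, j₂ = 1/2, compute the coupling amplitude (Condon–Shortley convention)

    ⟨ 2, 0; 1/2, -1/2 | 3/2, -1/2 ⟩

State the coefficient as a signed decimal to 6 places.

+√(2/5) ≈ +0.632456

j₁+j₂−J=1  J+j₁−j₂=3  J−j₁+j₂=0  j₁+j₂+J+1=5
(j₁±m₁, j₂±m₂, J±M) = (2,2,0,1,1,2)
P² = 8/5
sum k=0..0:
  [0] +1/2 = 1/2
S = 1/2
C² = P²·S² = 2/5 ; C = +0.632456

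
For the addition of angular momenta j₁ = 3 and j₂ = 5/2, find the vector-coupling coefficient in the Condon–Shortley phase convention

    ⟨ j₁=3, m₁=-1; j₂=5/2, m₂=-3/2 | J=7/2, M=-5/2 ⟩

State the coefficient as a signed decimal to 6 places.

-0.398410

triangle: 2!*4!*3!/10! = 288/3628800
(j±m)!: 2!*4!*1!*4!*1!*6! = 829440
prefactor² = (2J+1)*Δ*N² = 18432/35
  k=0: +1/(0!*2!*4!*1!*0!*2!) = 1/96
  k=1: −1/(1!*1!*3!*0!*1!*3!) = -1/36
Σ = -5/288  ⇒  CG² = 18432/35*(-5/288)² = 10/63
CG = −√(10/63) = -0.398410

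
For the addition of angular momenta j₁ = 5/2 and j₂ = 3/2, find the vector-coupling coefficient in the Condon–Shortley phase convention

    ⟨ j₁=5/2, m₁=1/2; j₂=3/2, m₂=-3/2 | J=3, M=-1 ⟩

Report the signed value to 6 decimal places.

+0.670820  (= +√(9/20))

triangle: 1!·4!·2!/8! = 48/40320
(j±m)!: 3!·2!·0!·3!·2!·4! = 3456
prefactor² = (2J+1)·Δ·N² = 144/5
  k=0: +1/(0!·1!·2!·0!·2!·2!) = 1/8
Σ = 1/8  ⇒  CG² = 144/5·1/8² = 9/20
CG = +√(9/20) = +0.670820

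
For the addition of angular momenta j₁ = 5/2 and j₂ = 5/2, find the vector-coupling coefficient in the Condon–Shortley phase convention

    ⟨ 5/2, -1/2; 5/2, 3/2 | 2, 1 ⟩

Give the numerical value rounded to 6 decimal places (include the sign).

j₁+j₂−J=3  J+j₁−j₂=2  J−j₁+j₂=2  j₁+j₂+J+1=8
(j₁±m₁, j₂±m₂, J±M) = (2,3,4,1,3,1)
P² = 36/7
sum k=2..3:
  [2] +1/4 = 1/4
  [3] −1/12 = -1/12
S = 1/6
C² = P²·S² = 1/7 ; C = +0.377964

+√(1/7) ≈ +0.377964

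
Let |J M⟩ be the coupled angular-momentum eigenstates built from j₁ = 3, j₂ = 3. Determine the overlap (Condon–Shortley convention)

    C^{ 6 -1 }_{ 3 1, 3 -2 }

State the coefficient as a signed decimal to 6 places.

j₁+j₂−J=0  J+j₁−j₂=6  J−j₁+j₂=6  j₁+j₂+J+1=13
(j₁±m₁, j₂±m₂, J±M) = (4,2,1,5,5,7)
P² = 41472000/11
sum k=0..0:
  [0] +1/5760 = 1/5760
S = 1/5760
C² = P²·S² = 5/44 ; C = +0.337100

+√(5/44) = +0.337100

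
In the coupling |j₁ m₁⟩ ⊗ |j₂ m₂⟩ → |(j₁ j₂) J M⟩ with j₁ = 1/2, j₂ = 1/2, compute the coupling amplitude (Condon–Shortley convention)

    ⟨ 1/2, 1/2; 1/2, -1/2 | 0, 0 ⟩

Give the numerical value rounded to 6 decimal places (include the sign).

triangle: 1!×0!×0!/2! = 1/2
(j±m)!: 1!×0!×0!×1!×0!×0! = 1
prefactor² = (2J+1)×Δ×N² = 1/2
  k=0: +1/(0!×1!×0!×0!×0!×0!) = 1
Σ = 1  ⇒  CG² = 1/2×1² = 1/2
CG = +√(1/2) = +0.707107

+0.707107  (= +√(1/2))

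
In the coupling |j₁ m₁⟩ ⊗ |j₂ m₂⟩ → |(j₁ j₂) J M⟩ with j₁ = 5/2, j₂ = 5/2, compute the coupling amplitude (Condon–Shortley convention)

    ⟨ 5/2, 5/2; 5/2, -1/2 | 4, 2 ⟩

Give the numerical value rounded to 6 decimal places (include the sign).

triangle: 1!·4!·4!/10! = 576/3628800
(j±m)!: 5!·0!·2!·3!·6!·2! = 2073600
prefactor² = (2J+1)·Δ·N² = 20736/7
  k=0: +1/(0!·1!·0!·2!·4!·2!) = 1/96
Σ = 1/96  ⇒  CG² = 20736/7·1/96² = 9/28
CG = +√(9/28) = +0.566947

+√(9/28) = +0.566947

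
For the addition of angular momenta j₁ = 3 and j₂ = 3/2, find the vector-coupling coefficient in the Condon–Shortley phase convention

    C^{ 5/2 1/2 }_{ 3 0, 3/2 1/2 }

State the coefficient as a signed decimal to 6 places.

j₁+j₂−J=2  J+j₁−j₂=4  J−j₁+j₂=1  j₁+j₂+J+1=8
(j₁±m₁, j₂±m₂, J±M) = (3,3,2,1,3,2)
P² = 216/35
sum k=1..2:
  [1] −1/4 = -1/4
  [2] +1/12 = 1/12
S = -1/6
C² = P²·S² = 6/35 ; C = -0.414039

-0.414039  (= −√(6/35))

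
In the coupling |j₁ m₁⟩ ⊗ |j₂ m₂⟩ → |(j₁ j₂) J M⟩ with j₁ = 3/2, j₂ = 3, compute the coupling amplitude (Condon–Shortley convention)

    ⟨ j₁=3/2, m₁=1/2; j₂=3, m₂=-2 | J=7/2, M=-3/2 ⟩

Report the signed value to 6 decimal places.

√[8·1!2!5!/9! · 2!1!1!5!2!5!] = √(6400/21)
  +(−1)^0/∏(0,1,1,1,1,4)! = 1/24  (running 1/24)
  +(−1)^1/∏(1,0,0,0,2,5)! = -1/240  (running 3/80)
⟨..|..⟩ = √(6400/21)·(3/80) = +0.654654

+√(3/7) ≈ +0.654654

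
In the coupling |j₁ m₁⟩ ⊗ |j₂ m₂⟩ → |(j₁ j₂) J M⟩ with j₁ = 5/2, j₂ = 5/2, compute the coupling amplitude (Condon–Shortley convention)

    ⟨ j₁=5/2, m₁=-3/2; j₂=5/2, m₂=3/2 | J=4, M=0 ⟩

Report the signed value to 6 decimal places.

√[9·1!4!4!/10! · 1!4!4!1!4!4!] = √(82944/175)
  +(−1)^0/∏(0,1,4,4,0,0)! = 1/576  (running 1/576)
  +(−1)^1/∏(1,0,3,3,1,1)! = -1/36  (running -5/192)
⟨..|..⟩ = √(82944/175)·(-5/192) = -0.566947

-0.566947  (= −√(9/28))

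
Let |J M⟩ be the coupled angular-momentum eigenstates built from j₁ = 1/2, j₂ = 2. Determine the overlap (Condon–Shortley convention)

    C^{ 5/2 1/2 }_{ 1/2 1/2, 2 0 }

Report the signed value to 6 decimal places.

j₁+j₂−J=0  J+j₁−j₂=1  J−j₁+j₂=4  j₁+j₂+J+1=6
(j₁±m₁, j₂±m₂, J±M) = (1,0,2,2,3,2)
P² = 48/5
sum k=0..0:
  [0] +1/4 = 1/4
S = 1/4
C² = P²·S² = 3/5 ; C = +0.774597

+√(3/5) = +0.774597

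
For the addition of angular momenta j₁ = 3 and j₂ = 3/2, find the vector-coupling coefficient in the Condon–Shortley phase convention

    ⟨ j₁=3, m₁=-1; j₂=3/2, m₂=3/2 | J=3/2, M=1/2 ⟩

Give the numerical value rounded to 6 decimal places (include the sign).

√[4·3!3!0!/7! · 2!4!3!0!2!1!] = √(576/35)
  +(−1)^3/∏(3,0,1,0,2,0)! = -1/12  (running -1/12)
⟨..|..⟩ = √(576/35)·(-1/12) = -0.338062

−√(4/35) ≈ -0.338062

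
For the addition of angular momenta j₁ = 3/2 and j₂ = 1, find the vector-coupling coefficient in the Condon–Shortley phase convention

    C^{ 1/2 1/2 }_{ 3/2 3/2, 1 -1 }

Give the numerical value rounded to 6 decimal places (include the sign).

triangle: 2!·1!·0!/4! = 2/24
(j±m)!: 3!·0!·0!·2!·1!·0! = 12
prefactor² = (2J+1)·Δ·N² = 2
  k=0: +1/(0!·2!·0!·0!·1!·0!) = 1/2
Σ = 1/2  ⇒  CG² = 2·1/2² = 1/2
CG = +√(1/2) = +0.707107

+0.707107  (= +√(1/2))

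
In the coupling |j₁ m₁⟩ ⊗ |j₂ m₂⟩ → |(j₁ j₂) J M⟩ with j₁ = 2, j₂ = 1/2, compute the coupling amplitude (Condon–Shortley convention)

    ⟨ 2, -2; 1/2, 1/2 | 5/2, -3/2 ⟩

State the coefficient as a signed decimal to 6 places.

j₁+j₂−J=0  J+j₁−j₂=4  J−j₁+j₂=1  j₁+j₂+J+1=6
(j₁±m₁, j₂±m₂, J±M) = (0,4,1,0,1,4)
P² = 576/5
sum k=0..0:
  [0] +1/24 = 1/24
S = 1/24
C² = P²·S² = 1/5 ; C = +0.447214

+√(1/5) = +0.447214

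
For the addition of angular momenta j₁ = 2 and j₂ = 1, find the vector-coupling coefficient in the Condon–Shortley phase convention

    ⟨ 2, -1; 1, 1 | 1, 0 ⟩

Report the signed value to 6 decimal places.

+0.547723  (= +√(3/10))

j₁+j₂−J=2  J+j₁−j₂=2  J−j₁+j₂=0  j₁+j₂+J+1=5
(j₁±m₁, j₂±m₂, J±M) = (1,3,2,0,1,1)
P² = 6/5
sum k=2..2:
  [2] +1/2 = 1/2
S = 1/2
C² = P²·S² = 3/10 ; C = +0.547723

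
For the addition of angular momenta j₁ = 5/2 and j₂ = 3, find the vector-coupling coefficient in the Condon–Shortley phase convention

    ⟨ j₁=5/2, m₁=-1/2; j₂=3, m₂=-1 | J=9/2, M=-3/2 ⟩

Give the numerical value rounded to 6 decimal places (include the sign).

+√(5/231) ≈ +0.147122

triangle: 1!×4!×5!/11! = 2880/39916800
(j±m)!: 2!×3!×2!×4!×3!×6! = 2488320
prefactor² = (2J+1)×Δ×N² = 138240/77
  k=0: +1/(0!×1!×3!×2!×1!×3!) = 1/72
  k=1: −1/(1!×0!×2!×1!×2!×4!) = -1/96
Σ = 1/288  ⇒  CG² = 138240/77×1/288² = 5/231
CG = +√(5/231) = +0.147122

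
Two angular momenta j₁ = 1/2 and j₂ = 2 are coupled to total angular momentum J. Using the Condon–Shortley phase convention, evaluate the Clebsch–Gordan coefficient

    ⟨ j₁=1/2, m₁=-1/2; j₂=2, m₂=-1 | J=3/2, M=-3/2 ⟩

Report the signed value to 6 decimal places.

√[4·1!0!3!/5! · 0!1!1!3!0!3!] = √(36/5)
  +(−1)^1/∏(1,0,0,0,0,3)! = -1/6  (running -1/6)
⟨..|..⟩ = √(36/5)·(-1/6) = -0.447214

-0.447214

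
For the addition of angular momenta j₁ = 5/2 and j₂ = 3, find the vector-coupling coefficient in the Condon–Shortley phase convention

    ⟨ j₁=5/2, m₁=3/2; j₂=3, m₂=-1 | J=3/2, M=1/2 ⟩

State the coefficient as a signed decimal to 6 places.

-0.483046

√[4·4!1!2!/8! · 4!1!2!4!2!1!] = √(384/35)
  +(−1)^0/∏(0,4,1,2,0,0)! = 1/48  (running 1/48)
  +(−1)^1/∏(1,3,0,1,1,1)! = -1/6  (running -7/48)
⟨..|..⟩ = √(384/35)·(-7/48) = -0.483046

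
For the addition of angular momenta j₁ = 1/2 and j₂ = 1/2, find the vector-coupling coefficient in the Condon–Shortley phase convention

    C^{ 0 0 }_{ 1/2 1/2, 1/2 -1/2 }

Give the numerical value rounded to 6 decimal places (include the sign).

+0.707107

j₁+j₂−J=1  J+j₁−j₂=0  J−j₁+j₂=0  j₁+j₂+J+1=2
(j₁±m₁, j₂±m₂, J±M) = (1,0,0,1,0,0)
P² = 1/2
sum k=0..0:
  [0] +1/1 = 1
S = 1
C² = P²·S² = 1/2 ; C = +0.707107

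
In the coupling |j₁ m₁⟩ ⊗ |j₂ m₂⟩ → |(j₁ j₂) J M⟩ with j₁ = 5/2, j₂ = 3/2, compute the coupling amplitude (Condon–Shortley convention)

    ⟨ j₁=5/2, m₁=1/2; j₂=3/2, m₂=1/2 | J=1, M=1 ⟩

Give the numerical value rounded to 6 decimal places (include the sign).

+0.387298

triangle: 3!·2!·0!/6! = 12/720
(j±m)!: 3!·2!·2!·1!·2!·0! = 48
prefactor² = (2J+1)·Δ·N² = 12/5
  k=2: +1/(2!·1!·0!·0!·2!·0!) = 1/4
Σ = 1/4  ⇒  CG² = 12/5·1/4² = 3/20
CG = +√(3/20) = +0.387298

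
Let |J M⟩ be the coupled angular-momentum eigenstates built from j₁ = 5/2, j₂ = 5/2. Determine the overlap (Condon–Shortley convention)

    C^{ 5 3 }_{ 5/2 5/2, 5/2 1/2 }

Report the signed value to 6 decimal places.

+0.471405  (= +√(2/9))

triangle: 0!*5!*5!/11! = 14400/39916800
(j±m)!: 5!*0!*3!*2!*8!*2! = 116121600
prefactor² = (2J+1)*Δ*N² = 460800
  k=0: +1/(0!*0!*0!*3!*5!*2!) = 1/1440
Σ = 1/1440  ⇒  CG² = 460800*1/1440² = 2/9
CG = +√(2/9) = +0.471405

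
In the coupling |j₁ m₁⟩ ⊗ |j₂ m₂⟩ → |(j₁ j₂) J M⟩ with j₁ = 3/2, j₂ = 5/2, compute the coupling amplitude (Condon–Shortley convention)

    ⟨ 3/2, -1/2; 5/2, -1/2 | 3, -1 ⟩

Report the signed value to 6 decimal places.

j₁+j₂−J=1  J+j₁−j₂=2  J−j₁+j₂=4  j₁+j₂+J+1=8
(j₁±m₁, j₂±m₂, J±M) = (1,2,2,3,2,4)
P² = 48/5
sum k=0..1:
  [0] +1/8 = 1/8
  [1] −1/6 = -1/6
S = -1/24
C² = P²·S² = 1/60 ; C = -0.129099

-0.129099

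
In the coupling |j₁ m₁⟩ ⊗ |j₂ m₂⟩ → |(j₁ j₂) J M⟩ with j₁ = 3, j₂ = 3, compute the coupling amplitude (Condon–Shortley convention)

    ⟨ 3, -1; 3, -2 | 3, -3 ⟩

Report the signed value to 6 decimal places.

triangle: 3!*3!*3!/10! = 216/3628800
(j±m)!: 2!*4!*1!*5!*0!*6! = 4147200
prefactor² = (2J+1)*Δ*N² = 1728
  k=1: −1/(1!*2!*3!*0!*0!*3!) = -1/72
Σ = -1/72  ⇒  CG² = 1728*(-1/72)² = 1/3
CG = −√(1/3) = -0.577350

−√(1/3) = -0.577350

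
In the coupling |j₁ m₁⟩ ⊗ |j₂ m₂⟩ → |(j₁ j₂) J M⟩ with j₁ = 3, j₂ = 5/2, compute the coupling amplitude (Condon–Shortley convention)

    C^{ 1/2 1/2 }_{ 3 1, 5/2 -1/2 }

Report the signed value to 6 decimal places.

√[2·5!1!0!/7! · 4!2!2!3!1!0!] = √(192/7)
  +(−1)^2/∏(2,3,0,0,1,0)! = 1/12  (running 1/12)
⟨..|..⟩ = √(192/7)·(1/12) = +0.436436

+0.436436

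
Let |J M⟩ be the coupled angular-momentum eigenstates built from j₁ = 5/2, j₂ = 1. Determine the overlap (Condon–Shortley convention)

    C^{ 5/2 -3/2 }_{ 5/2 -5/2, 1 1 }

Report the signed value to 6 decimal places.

−√(2/7) = -0.534522

j₁+j₂−J=1  J+j₁−j₂=4  J−j₁+j₂=1  j₁+j₂+J+1=7
(j₁±m₁, j₂±m₂, J±M) = (0,5,2,0,1,4)
P² = 1152/7
sum k=1..1:
  [1] −1/24 = -1/24
S = -1/24
C² = P²·S² = 2/7 ; C = -0.534522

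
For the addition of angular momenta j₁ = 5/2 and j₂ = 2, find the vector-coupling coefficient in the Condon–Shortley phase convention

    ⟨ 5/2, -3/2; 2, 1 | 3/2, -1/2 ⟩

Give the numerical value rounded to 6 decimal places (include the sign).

√[4·3!2!1!/7! · 1!4!3!1!1!2!] = √(96/35)
  +(−1)^2/∏(2,1,2,1,0,0)! = 1/4  (running 1/4)
  +(−1)^3/∏(3,0,1,0,1,1)! = -1/6  (running 1/12)
⟨..|..⟩ = √(96/35)·(1/12) = +0.138013

+√(2/105) ≈ +0.138013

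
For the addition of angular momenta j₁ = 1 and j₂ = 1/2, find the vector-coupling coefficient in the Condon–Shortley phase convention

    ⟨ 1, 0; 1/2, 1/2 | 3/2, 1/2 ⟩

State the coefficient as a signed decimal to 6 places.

triangle: 0!·2!·1!/4! = 2/24
(j±m)!: 1!·1!·1!·0!·2!·1! = 2
prefactor² = (2J+1)·Δ·N² = 2/3
  k=0: +1/(0!·0!·1!·1!·1!·0!) = 1
Σ = 1  ⇒  CG² = 2/3·1² = 2/3
CG = +√(2/3) = +0.816497

+√(2/3) ≈ +0.816497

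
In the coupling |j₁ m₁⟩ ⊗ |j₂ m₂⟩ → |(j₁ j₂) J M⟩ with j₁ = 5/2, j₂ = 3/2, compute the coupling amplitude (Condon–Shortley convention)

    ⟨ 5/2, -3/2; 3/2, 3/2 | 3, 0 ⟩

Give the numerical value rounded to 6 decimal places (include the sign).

triangle: 1!*4!*2!/8! = 48/40320
(j±m)!: 1!*4!*3!*0!*3!*3! = 5184
prefactor² = (2J+1)*Δ*N² = 216/5
  k=1: −1/(1!*0!*3!*2!*1!*0!) = -1/12
Σ = -1/12  ⇒  CG² = 216/5*(-1/12)² = 3/10
CG = −√(3/10) = -0.547723

-0.547723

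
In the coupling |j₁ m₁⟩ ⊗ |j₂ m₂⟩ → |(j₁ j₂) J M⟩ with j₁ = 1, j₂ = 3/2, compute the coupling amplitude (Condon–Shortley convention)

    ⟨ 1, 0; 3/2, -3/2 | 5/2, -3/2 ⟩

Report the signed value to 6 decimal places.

+0.632456  (= +√(2/5))

j₁+j₂−J=0  J+j₁−j₂=2  J−j₁+j₂=3  j₁+j₂+J+1=6
(j₁±m₁, j₂±m₂, J±M) = (1,1,0,3,1,4)
P² = 72/5
sum k=0..0:
  [0] +1/6 = 1/6
S = 1/6
C² = P²·S² = 2/5 ; C = +0.632456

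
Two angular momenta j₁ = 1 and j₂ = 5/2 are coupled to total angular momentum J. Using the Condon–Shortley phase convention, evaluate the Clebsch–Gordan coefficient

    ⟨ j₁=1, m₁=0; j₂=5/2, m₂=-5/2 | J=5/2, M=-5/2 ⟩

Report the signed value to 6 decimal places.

+0.845154

triangle: 1!·1!·4!/7! = 24/5040
(j±m)!: 1!·1!·0!·5!·0!·5! = 14400
prefactor² = (2J+1)·Δ·N² = 2880/7
  k=0: +1/(0!·1!·1!·0!·0!·4!) = 1/24
Σ = 1/24  ⇒  CG² = 2880/7·1/24² = 5/7
CG = +√(5/7) = +0.845154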